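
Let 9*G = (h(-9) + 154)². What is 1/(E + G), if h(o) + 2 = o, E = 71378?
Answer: 9/662851 ≈ 1.3578e-5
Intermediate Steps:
h(o) = -2 + o
G = 20449/9 (G = ((-2 - 9) + 154)²/9 = (-11 + 154)²/9 = (⅑)*143² = (⅑)*20449 = 20449/9 ≈ 2272.1)
1/(E + G) = 1/(71378 + 20449/9) = 1/(662851/9) = 9/662851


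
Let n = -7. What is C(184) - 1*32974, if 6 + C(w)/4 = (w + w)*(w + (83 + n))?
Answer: 349722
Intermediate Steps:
C(w) = -24 + 8*w*(76 + w) (C(w) = -24 + 4*((w + w)*(w + (83 - 7))) = -24 + 4*((2*w)*(w + 76)) = -24 + 4*((2*w)*(76 + w)) = -24 + 4*(2*w*(76 + w)) = -24 + 8*w*(76 + w))
C(184) - 1*32974 = (-24 + 8*184² + 608*184) - 1*32974 = (-24 + 8*33856 + 111872) - 32974 = (-24 + 270848 + 111872) - 32974 = 382696 - 32974 = 349722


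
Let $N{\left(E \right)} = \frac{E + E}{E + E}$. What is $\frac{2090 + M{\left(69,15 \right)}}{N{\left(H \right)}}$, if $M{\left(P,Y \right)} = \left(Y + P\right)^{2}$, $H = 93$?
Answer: $9146$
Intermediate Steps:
$M{\left(P,Y \right)} = \left(P + Y\right)^{2}$
$N{\left(E \right)} = 1$ ($N{\left(E \right)} = \frac{2 E}{2 E} = 2 E \frac{1}{2 E} = 1$)
$\frac{2090 + M{\left(69,15 \right)}}{N{\left(H \right)}} = \frac{2090 + \left(69 + 15\right)^{2}}{1} = \left(2090 + 84^{2}\right) 1 = \left(2090 + 7056\right) 1 = 9146 \cdot 1 = 9146$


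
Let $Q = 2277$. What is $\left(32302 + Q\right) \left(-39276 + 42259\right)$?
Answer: $103149157$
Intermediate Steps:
$\left(32302 + Q\right) \left(-39276 + 42259\right) = \left(32302 + 2277\right) \left(-39276 + 42259\right) = 34579 \cdot 2983 = 103149157$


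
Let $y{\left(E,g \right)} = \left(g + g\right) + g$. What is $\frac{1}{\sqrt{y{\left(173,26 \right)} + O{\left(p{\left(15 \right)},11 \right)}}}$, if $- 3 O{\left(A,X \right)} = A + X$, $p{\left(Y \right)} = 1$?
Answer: $\frac{\sqrt{74}}{74} \approx 0.11625$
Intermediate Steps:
$y{\left(E,g \right)} = 3 g$ ($y{\left(E,g \right)} = 2 g + g = 3 g$)
$O{\left(A,X \right)} = - \frac{A}{3} - \frac{X}{3}$ ($O{\left(A,X \right)} = - \frac{A + X}{3} = - \frac{A}{3} - \frac{X}{3}$)
$\frac{1}{\sqrt{y{\left(173,26 \right)} + O{\left(p{\left(15 \right)},11 \right)}}} = \frac{1}{\sqrt{3 \cdot 26 - 4}} = \frac{1}{\sqrt{78 - 4}} = \frac{1}{\sqrt{74}} = \frac{\sqrt{74}}{74}$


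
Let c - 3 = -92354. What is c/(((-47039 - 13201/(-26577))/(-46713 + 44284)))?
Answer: -5961768028083/1250142302 ≈ -4768.9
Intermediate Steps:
c = -92351 (c = 3 - 92354 = -92351)
c/(((-47039 - 13201/(-26577))/(-46713 + 44284))) = -92351*(-46713 + 44284)/(-47039 - 13201/(-26577)) = -92351*(-2429/(-47039 - 13201*(-1/26577))) = -92351*(-2429/(-47039 + 13201/26577)) = -92351/((-1250142302/26577*(-1/2429))) = -92351/1250142302/64555533 = -92351*64555533/1250142302 = -5961768028083/1250142302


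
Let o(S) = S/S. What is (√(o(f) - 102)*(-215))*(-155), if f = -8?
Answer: 33325*I*√101 ≈ 3.3491e+5*I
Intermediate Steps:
o(S) = 1
(√(o(f) - 102)*(-215))*(-155) = (√(1 - 102)*(-215))*(-155) = (√(-101)*(-215))*(-155) = ((I*√101)*(-215))*(-155) = -215*I*√101*(-155) = 33325*I*√101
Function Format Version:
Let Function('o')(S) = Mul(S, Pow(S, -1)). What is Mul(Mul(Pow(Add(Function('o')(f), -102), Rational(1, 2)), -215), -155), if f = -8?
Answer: Mul(33325, I, Pow(101, Rational(1, 2))) ≈ Mul(3.3491e+5, I)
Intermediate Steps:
Function('o')(S) = 1
Mul(Mul(Pow(Add(Function('o')(f), -102), Rational(1, 2)), -215), -155) = Mul(Mul(Pow(Add(1, -102), Rational(1, 2)), -215), -155) = Mul(Mul(Pow(-101, Rational(1, 2)), -215), -155) = Mul(Mul(Mul(I, Pow(101, Rational(1, 2))), -215), -155) = Mul(Mul(-215, I, Pow(101, Rational(1, 2))), -155) = Mul(33325, I, Pow(101, Rational(1, 2)))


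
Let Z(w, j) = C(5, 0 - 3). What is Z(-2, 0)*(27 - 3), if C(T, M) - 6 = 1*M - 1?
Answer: 48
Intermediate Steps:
C(T, M) = 5 + M (C(T, M) = 6 + (1*M - 1) = 6 + (M - 1) = 6 + (-1 + M) = 5 + M)
Z(w, j) = 2 (Z(w, j) = 5 + (0 - 3) = 5 - 3 = 2)
Z(-2, 0)*(27 - 3) = 2*(27 - 3) = 2*24 = 48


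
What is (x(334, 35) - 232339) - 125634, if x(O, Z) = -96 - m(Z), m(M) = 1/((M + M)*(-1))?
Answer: -25064829/70 ≈ -3.5807e+5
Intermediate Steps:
m(M) = -1/(2*M)
x(O, Z) = -96 + 1/(2*Z) (x(O, Z) = -96 - (-1)/(2*Z) = -96 + 1/(2*Z))
(x(334, 35) - 232339) - 125634 = ((-96 + (1/2)/35) - 232339) - 125634 = ((-96 + (1/2)*(1/35)) - 232339) - 125634 = ((-96 + 1/70) - 232339) - 125634 = (-6719/70 - 232339) - 125634 = -16270449/70 - 125634 = -25064829/70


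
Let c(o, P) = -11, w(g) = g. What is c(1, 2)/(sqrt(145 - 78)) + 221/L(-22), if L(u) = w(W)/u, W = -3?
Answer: 4862/3 - 11*sqrt(67)/67 ≈ 1619.3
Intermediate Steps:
L(u) = -3/u
c(1, 2)/(sqrt(145 - 78)) + 221/L(-22) = -11/sqrt(145 - 78) + 221/((-3/(-22))) = -11*sqrt(67)/67 + 221/((-3*(-1/22))) = -11*sqrt(67)/67 + 221/(3/22) = -11*sqrt(67)/67 + 221*(22/3) = -11*sqrt(67)/67 + 4862/3 = 4862/3 - 11*sqrt(67)/67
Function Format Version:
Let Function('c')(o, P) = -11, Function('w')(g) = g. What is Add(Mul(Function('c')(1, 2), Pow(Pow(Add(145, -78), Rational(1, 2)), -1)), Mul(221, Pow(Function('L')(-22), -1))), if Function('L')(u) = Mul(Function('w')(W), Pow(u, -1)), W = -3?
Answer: Add(Rational(4862, 3), Mul(Rational(-11, 67), Pow(67, Rational(1, 2)))) ≈ 1619.3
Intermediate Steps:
Function('L')(u) = Mul(-3, Pow(u, -1))
Add(Mul(Function('c')(1, 2), Pow(Pow(Add(145, -78), Rational(1, 2)), -1)), Mul(221, Pow(Function('L')(-22), -1))) = Add(Mul(-11, Pow(Pow(Add(145, -78), Rational(1, 2)), -1)), Mul(221, Pow(Mul(-3, Pow(-22, -1)), -1))) = Add(Mul(-11, Pow(Pow(67, Rational(1, 2)), -1)), Mul(221, Pow(Mul(-3, Rational(-1, 22)), -1))) = Add(Mul(-11, Mul(Rational(1, 67), Pow(67, Rational(1, 2)))), Mul(221, Pow(Rational(3, 22), -1))) = Add(Mul(Rational(-11, 67), Pow(67, Rational(1, 2))), Mul(221, Rational(22, 3))) = Add(Mul(Rational(-11, 67), Pow(67, Rational(1, 2))), Rational(4862, 3)) = Add(Rational(4862, 3), Mul(Rational(-11, 67), Pow(67, Rational(1, 2))))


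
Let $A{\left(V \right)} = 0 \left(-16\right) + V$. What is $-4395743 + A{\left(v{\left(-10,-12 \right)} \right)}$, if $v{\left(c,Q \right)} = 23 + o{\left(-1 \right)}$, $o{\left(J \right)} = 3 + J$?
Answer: $-4395718$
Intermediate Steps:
$v{\left(c,Q \right)} = 25$ ($v{\left(c,Q \right)} = 23 + \left(3 - 1\right) = 23 + 2 = 25$)
$A{\left(V \right)} = V$ ($A{\left(V \right)} = 0 + V = V$)
$-4395743 + A{\left(v{\left(-10,-12 \right)} \right)} = -4395743 + 25 = -4395718$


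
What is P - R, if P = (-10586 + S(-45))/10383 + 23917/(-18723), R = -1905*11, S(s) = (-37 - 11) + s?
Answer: 1357740924989/64800303 ≈ 20953.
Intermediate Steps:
S(s) = -48 + s
R = -20955
P = -149424376/64800303 (P = (-10586 + (-48 - 45))/10383 + 23917/(-18723) = (-10586 - 93)*(1/10383) + 23917*(-1/18723) = -10679*1/10383 - 23917/18723 = -10679/10383 - 23917/18723 = -149424376/64800303 ≈ -2.3059)
P - R = -149424376/64800303 - 1*(-20955) = -149424376/64800303 + 20955 = 1357740924989/64800303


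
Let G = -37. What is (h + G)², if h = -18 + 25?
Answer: 900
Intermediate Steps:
h = 7
(h + G)² = (7 - 37)² = (-30)² = 900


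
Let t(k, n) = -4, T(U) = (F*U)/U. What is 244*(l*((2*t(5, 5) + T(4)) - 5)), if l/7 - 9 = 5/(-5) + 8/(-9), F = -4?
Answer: -1858304/9 ≈ -2.0648e+5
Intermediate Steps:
T(U) = -4 (T(U) = (-4*U)/U = -4)
l = 448/9 (l = 63 + 7*(5/(-5) + 8/(-9)) = 63 + 7*(5*(-1/5) + 8*(-1/9)) = 63 + 7*(-1 - 8/9) = 63 + 7*(-17/9) = 63 - 119/9 = 448/9 ≈ 49.778)
244*(l*((2*t(5, 5) + T(4)) - 5)) = 244*(448*((2*(-4) - 4) - 5)/9) = 244*(448*((-8 - 4) - 5)/9) = 244*(448*(-12 - 5)/9) = 244*((448/9)*(-17)) = 244*(-7616/9) = -1858304/9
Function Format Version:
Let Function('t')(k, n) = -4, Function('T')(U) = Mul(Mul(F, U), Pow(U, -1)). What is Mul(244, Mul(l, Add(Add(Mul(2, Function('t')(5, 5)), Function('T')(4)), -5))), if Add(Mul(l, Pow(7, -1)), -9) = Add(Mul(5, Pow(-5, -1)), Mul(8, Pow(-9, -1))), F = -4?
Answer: Rational(-1858304, 9) ≈ -2.0648e+5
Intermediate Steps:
Function('T')(U) = -4 (Function('T')(U) = Mul(Mul(-4, U), Pow(U, -1)) = -4)
l = Rational(448, 9) (l = Add(63, Mul(7, Add(Mul(5, Pow(-5, -1)), Mul(8, Pow(-9, -1))))) = Add(63, Mul(7, Add(Mul(5, Rational(-1, 5)), Mul(8, Rational(-1, 9))))) = Add(63, Mul(7, Add(-1, Rational(-8, 9)))) = Add(63, Mul(7, Rational(-17, 9))) = Add(63, Rational(-119, 9)) = Rational(448, 9) ≈ 49.778)
Mul(244, Mul(l, Add(Add(Mul(2, Function('t')(5, 5)), Function('T')(4)), -5))) = Mul(244, Mul(Rational(448, 9), Add(Add(Mul(2, -4), -4), -5))) = Mul(244, Mul(Rational(448, 9), Add(Add(-8, -4), -5))) = Mul(244, Mul(Rational(448, 9), Add(-12, -5))) = Mul(244, Mul(Rational(448, 9), -17)) = Mul(244, Rational(-7616, 9)) = Rational(-1858304, 9)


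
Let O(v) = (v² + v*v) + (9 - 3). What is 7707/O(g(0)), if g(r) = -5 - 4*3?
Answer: 7707/584 ≈ 13.197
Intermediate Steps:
g(r) = -17 (g(r) = -5 - 12 = -17)
O(v) = 6 + 2*v² (O(v) = (v² + v²) + 6 = 2*v² + 6 = 6 + 2*v²)
7707/O(g(0)) = 7707/(6 + 2*(-17)²) = 7707/(6 + 2*289) = 7707/(6 + 578) = 7707/584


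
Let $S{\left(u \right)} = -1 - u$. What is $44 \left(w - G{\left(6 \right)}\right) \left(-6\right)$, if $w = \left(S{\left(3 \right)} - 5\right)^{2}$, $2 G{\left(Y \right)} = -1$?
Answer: $-21516$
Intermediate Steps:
$G{\left(Y \right)} = - \frac{1}{2}$ ($G{\left(Y \right)} = \frac{1}{2} \left(-1\right) = - \frac{1}{2}$)
$w = 81$ ($w = \left(\left(-1 - 3\right) - 5\right)^{2} = \left(-4 - 5\right)^{2} = \left(-9\right)^{2} = 81$)
$44 \left(w - G{\left(6 \right)}\right) \left(-6\right) = 44 \left(81 - - \frac{1}{2}\right) \left(-6\right) = 44 \left(81 + \frac{1}{2}\right) \left(-6\right) = 44 \cdot \frac{163}{2} \left(-6\right) = 3586 \left(-6\right) = -21516$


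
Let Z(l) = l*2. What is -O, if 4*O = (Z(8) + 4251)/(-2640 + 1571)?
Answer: 4267/4276 ≈ 0.99790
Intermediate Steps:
Z(l) = 2*l
O = -4267/4276 (O = ((2*8 + 4251)/(-2640 + 1571))/4 = ((16 + 4251)/(-1069))/4 = (4267*(-1/1069))/4 = (¼)*(-4267/1069) = -4267/4276 ≈ -0.99790)
-O = -1*(-4267/4276) = 4267/4276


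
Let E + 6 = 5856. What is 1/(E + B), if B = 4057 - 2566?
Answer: 1/7341 ≈ 0.00013622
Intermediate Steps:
B = 1491
E = 5850 (E = -6 + 5856 = 5850)
1/(E + B) = 1/(5850 + 1491) = 1/7341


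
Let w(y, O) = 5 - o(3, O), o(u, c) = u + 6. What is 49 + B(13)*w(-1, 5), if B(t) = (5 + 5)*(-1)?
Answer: 89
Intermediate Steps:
o(u, c) = 6 + u
B(t) = -10 (B(t) = 10*(-1) = -10)
w(y, O) = -4 (w(y, O) = 5 - (6 + 3) = 5 - 1*9 = 5 - 9 = -4)
49 + B(13)*w(-1, 5) = 49 - 10*(-4) = 49 + 40 = 89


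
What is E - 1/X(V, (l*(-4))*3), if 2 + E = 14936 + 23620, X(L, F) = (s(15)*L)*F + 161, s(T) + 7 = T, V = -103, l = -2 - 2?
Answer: 1518680615/39391 ≈ 38554.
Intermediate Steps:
l = -4
s(T) = -7 + T
X(L, F) = 161 + 8*F*L (X(L, F) = ((-7 + 15)*L)*F + 161 = (8*L)*F + 161 = 8*F*L + 161 = 161 + 8*F*L)
E = 38554 (E = -2 + (14936 + 23620) = -2 + 38556 = 38554)
E - 1/X(V, (l*(-4))*3) = 38554 - 1/(161 + 8*(-4*(-4)*3)*(-103)) = 38554 - 1/(161 + 8*(16*3)*(-103)) = 38554 - 1/(161 + 8*48*(-103)) = 38554 - 1/(161 - 39552) = 38554 - 1/(-39391) = 38554 - 1*(-1/39391) = 38554 + 1/39391 = 1518680615/39391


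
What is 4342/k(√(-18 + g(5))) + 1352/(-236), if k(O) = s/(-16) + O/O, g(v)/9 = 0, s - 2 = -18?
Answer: 127751/59 ≈ 2165.3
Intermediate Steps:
s = -16 (s = 2 - 18 = -16)
g(v) = 0 (g(v) = 9*0 = 0)
k(O) = 2 (k(O) = -16/(-16) + O/O = -16*(-1/16) + 1 = 1 + 1 = 2)
4342/k(√(-18 + g(5))) + 1352/(-236) = 4342/2 + 1352/(-236) = 4342*(½) + 1352*(-1/236) = 2171 - 338/59 = 127751/59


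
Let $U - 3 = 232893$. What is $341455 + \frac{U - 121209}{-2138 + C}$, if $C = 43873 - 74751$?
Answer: $\frac{11273366593}{33016} \approx 3.4145 \cdot 10^{5}$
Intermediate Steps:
$U = 232896$ ($U = 3 + 232893 = 232896$)
$C = -30878$ ($C = 43873 - 74751 = -30878$)
$341455 + \frac{U - 121209}{-2138 + C} = 341455 + \frac{232896 - 121209}{-2138 - 30878} = 341455 + \frac{111687}{-33016} = 341455 + 111687 \left(- \frac{1}{33016}\right) = 341455 - \frac{111687}{33016} = \frac{11273366593}{33016}$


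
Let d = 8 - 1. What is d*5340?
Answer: 37380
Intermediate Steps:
d = 7
d*5340 = 7*5340 = 37380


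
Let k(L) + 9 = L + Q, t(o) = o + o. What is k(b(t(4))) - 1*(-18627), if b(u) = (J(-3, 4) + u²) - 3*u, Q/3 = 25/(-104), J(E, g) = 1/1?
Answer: 1940461/104 ≈ 18658.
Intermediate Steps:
t(o) = 2*o
J(E, g) = 1
Q = -75/104 (Q = 3*(25/(-104)) = 3*(25*(-1/104)) = 3*(-25/104) = -75/104 ≈ -0.72115)
b(u) = 1 + u² - 3*u (b(u) = (1 + u²) - 3*u = 1 + u² - 3*u)
k(L) = -1011/104 + L (k(L) = -9 + (L - 75/104) = -9 + (-75/104 + L) = -1011/104 + L)
k(b(t(4))) - 1*(-18627) = (-1011/104 + (1 + (2*4)² - 6*4)) - 1*(-18627) = (-1011/104 + (1 + 8² - 3*8)) + 18627 = (-1011/104 + (1 + 64 - 24)) + 18627 = (-1011/104 + 41) + 18627 = 3253/104 + 18627 = 1940461/104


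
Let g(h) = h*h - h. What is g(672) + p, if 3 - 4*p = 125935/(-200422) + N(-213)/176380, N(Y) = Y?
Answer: 31879932465825773/70700864720 ≈ 4.5091e+5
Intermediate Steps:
g(h) = h**2 - h
p = 64153201133/70700864720 (p = 3/4 - (125935/(-200422) - 213/176380)/4 = 3/4 - (125935*(-1/200422) - 213*1/176380)/4 = 3/4 - (-125935/200422 - 213/176380)/4 = 3/4 - 1/4*(-11127552593/17675216180) = 3/4 + 11127552593/70700864720 = 64153201133/70700864720 ≈ 0.90739)
g(672) + p = 672*(-1 + 672) + 64153201133/70700864720 = 672*671 + 64153201133/70700864720 = 450912 + 64153201133/70700864720 = 31879932465825773/70700864720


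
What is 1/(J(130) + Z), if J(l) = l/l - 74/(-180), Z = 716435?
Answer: 90/64479277 ≈ 1.3958e-6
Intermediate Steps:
J(l) = 127/90 (J(l) = 1 - 74*(-1/180) = 1 + 37/90 = 127/90)
1/(J(130) + Z) = 1/(127/90 + 716435) = 1/(64479277/90) = 90/64479277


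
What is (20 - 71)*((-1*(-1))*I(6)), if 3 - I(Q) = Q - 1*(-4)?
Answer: 357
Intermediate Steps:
I(Q) = -1 - Q (I(Q) = 3 - (Q - 1*(-4)) = 3 - (Q + 4) = 3 - (4 + Q) = 3 + (-4 - Q) = -1 - Q)
(20 - 71)*((-1*(-1))*I(6)) = (20 - 71)*((-1*(-1))*(-1 - 1*6)) = -51*(-1 - 6) = -51*(-7) = 357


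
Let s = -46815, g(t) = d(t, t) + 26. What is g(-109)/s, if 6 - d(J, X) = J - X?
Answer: -32/46815 ≈ -0.00068354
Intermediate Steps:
d(J, X) = 6 + X - J (d(J, X) = 6 - (J - X) = 6 + (X - J) = 6 + X - J)
g(t) = 32 (g(t) = (6 + t - t) + 26 = 6 + 26 = 32)
g(-109)/s = 32/(-46815) = 32*(-1/46815) = -32/46815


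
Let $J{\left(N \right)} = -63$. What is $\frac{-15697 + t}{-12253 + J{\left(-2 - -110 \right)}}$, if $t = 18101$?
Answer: $- \frac{601}{3079} \approx -0.19519$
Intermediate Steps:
$\frac{-15697 + t}{-12253 + J{\left(-2 - -110 \right)}} = \frac{-15697 + 18101}{-12253 - 63} = \frac{2404}{-12316} = 2404 \left(- \frac{1}{12316}\right) = - \frac{601}{3079}$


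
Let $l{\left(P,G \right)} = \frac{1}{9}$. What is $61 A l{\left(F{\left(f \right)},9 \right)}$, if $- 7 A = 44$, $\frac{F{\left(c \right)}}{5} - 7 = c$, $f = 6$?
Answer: $- \frac{2684}{63} \approx -42.603$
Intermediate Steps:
$F{\left(c \right)} = 35 + 5 c$
$l{\left(P,G \right)} = \frac{1}{9}$
$A = - \frac{44}{7}$ ($A = \left(- \frac{1}{7}\right) 44 = - \frac{44}{7} \approx -6.2857$)
$61 A l{\left(F{\left(f \right)},9 \right)} = 61 \left(- \frac{44}{7}\right) \frac{1}{9} = \left(- \frac{2684}{7}\right) \frac{1}{9} = - \frac{2684}{63}$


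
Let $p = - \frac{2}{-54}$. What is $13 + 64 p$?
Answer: $\frac{415}{27} \approx 15.37$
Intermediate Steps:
$p = \frac{1}{27}$ ($p = \left(-2\right) \left(- \frac{1}{54}\right) = \frac{1}{27} \approx 0.037037$)
$13 + 64 p = 13 + 64 \cdot \frac{1}{27} = 13 + \frac{64}{27} = \frac{415}{27}$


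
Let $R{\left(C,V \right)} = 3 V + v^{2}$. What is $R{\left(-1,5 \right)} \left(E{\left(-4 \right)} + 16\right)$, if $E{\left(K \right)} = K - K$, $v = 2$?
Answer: $304$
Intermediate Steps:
$R{\left(C,V \right)} = 4 + 3 V$ ($R{\left(C,V \right)} = 3 V + 2^{2} = 3 V + 4 = 4 + 3 V$)
$E{\left(K \right)} = 0$
$R{\left(-1,5 \right)} \left(E{\left(-4 \right)} + 16\right) = \left(4 + 3 \cdot 5\right) \left(0 + 16\right) = \left(4 + 15\right) 16 = 19 \cdot 16 = 304$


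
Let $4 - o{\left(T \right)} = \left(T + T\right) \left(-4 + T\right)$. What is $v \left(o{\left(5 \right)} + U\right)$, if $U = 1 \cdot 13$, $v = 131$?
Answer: $917$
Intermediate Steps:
$o{\left(T \right)} = 4 - 2 T \left(-4 + T\right)$ ($o{\left(T \right)} = 4 - \left(T + T\right) \left(-4 + T\right) = 4 - 2 T \left(-4 + T\right)$)
$U = 13$
$v \left(o{\left(5 \right)} + U\right) = 131 \left(\left(4 - 2 \cdot 5^{2} + 8 \cdot 5\right) + 13\right) = 131 \left(\left(4 - 50 + 40\right) + 13\right) = 131 \left(-6 + 13\right) = 131 \cdot 7 = 917$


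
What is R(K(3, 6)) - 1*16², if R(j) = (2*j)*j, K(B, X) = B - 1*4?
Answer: -254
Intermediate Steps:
K(B, X) = -4 + B (K(B, X) = B - 4 = -4 + B)
R(j) = 2*j²
R(K(3, 6)) - 1*16² = 2*(-4 + 3)² - 1*16² = 2*(-1)² - 1*256 = 2*1 - 256 = 2 - 256 = -254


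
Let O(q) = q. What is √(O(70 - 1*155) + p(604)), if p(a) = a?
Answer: √519 ≈ 22.782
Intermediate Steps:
√(O(70 - 1*155) + p(604)) = √((70 - 1*155) + 604) = √((70 - 155) + 604) = √(-85 + 604) = √519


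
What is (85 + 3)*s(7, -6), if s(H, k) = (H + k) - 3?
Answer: -176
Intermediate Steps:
s(H, k) = -3 + H + k
(85 + 3)*s(7, -6) = (85 + 3)*(-3 + 7 - 6) = 88*(-2) = -176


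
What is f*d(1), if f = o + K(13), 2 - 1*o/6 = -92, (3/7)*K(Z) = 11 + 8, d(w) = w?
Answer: 1825/3 ≈ 608.33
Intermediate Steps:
K(Z) = 133/3 (K(Z) = 7*(11 + 8)/3 = (7/3)*19 = 133/3)
o = 564 (o = 12 - 6*(-92) = 12 + 552 = 564)
f = 1825/3 (f = 564 + 133/3 = 1825/3 ≈ 608.33)
f*d(1) = (1825/3)*1 = 1825/3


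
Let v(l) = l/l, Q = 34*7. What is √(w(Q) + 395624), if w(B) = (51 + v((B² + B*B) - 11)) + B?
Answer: √395914 ≈ 629.22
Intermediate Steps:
Q = 238
v(l) = 1
w(B) = 52 + B (w(B) = (51 + 1) + B = 52 + B)
√(w(Q) + 395624) = √((52 + 238) + 395624) = √(290 + 395624) = √395914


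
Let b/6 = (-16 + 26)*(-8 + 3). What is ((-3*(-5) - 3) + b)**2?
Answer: 82944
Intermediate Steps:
b = -300 (b = 6*((-16 + 26)*(-8 + 3)) = 6*(10*(-5)) = 6*(-50) = -300)
((-3*(-5) - 3) + b)**2 = ((-3*(-5) - 3) - 300)**2 = ((15 - 3) - 300)**2 = (12 - 300)**2 = (-288)**2 = 82944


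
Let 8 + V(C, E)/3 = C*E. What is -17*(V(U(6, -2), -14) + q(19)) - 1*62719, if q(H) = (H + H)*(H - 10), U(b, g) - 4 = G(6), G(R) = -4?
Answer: -68125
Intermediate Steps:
U(b, g) = 0 (U(b, g) = 4 - 4 = 0)
q(H) = 2*H*(-10 + H) (q(H) = (2*H)*(-10 + H) = 2*H*(-10 + H))
V(C, E) = -24 + 3*C*E (V(C, E) = -24 + 3*(C*E) = -24 + 3*C*E)
-17*(V(U(6, -2), -14) + q(19)) - 1*62719 = -17*((-24 + 3*0*(-14)) + 2*19*(-10 + 19)) - 1*62719 = -17*((-24 + 0) + 2*19*9) - 62719 = -17*(-24 + 342) - 62719 = -17*318 - 62719 = -5406 - 62719 = -68125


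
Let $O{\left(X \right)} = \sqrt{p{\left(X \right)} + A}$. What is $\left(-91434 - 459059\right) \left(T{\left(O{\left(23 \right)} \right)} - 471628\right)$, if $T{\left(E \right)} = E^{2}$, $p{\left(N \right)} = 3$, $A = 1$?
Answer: $259625710632$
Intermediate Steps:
$O{\left(X \right)} = 2$ ($O{\left(X \right)} = \sqrt{3 + 1} = \sqrt{4} = 2$)
$\left(-91434 - 459059\right) \left(T{\left(O{\left(23 \right)} \right)} - 471628\right) = \left(-91434 - 459059\right) \left(2^{2} - 471628\right) = - 550493 \left(4 - 471628\right) = \left(-550493\right) \left(-471624\right) = 259625710632$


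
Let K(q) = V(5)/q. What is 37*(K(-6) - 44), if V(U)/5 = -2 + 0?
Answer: -4699/3 ≈ -1566.3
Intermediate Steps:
V(U) = -10 (V(U) = 5*(-2 + 0) = 5*(-2) = -10)
K(q) = -10/q
37*(K(-6) - 44) = 37*(-10/(-6) - 44) = 37*(-10*(-⅙) - 44) = 37*(5/3 - 44) = 37*(-127/3) = -4699/3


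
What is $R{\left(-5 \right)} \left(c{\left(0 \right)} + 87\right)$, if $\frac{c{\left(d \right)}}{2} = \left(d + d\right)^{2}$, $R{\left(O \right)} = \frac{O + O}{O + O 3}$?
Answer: $\frac{87}{2} \approx 43.5$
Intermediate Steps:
$R{\left(O \right)} = \frac{1}{2}$ ($R{\left(O \right)} = \frac{2 O}{O + 3 O} = \frac{2 O}{4 O} = 2 O \frac{1}{4 O} = \frac{1}{2}$)
$c{\left(d \right)} = 8 d^{2}$ ($c{\left(d \right)} = 2 \left(d + d\right)^{2} = 2 \left(2 d\right)^{2} = 2 \cdot 4 d^{2} = 8 d^{2}$)
$R{\left(-5 \right)} \left(c{\left(0 \right)} + 87\right) = \frac{8 \cdot 0^{2} + 87}{2} = \frac{8 \cdot 0 + 87}{2} = \frac{0 + 87}{2} = \frac{1}{2} \cdot 87 = \frac{87}{2}$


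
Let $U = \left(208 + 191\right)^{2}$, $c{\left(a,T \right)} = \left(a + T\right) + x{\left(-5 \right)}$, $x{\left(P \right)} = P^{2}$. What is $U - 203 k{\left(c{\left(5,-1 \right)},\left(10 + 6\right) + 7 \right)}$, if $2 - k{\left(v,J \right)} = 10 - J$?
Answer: $156156$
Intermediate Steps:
$c{\left(a,T \right)} = 25 + T + a$ ($c{\left(a,T \right)} = \left(a + T\right) + \left(-5\right)^{2} = \left(T + a\right) + 25 = 25 + T + a$)
$k{\left(v,J \right)} = -8 + J$ ($k{\left(v,J \right)} = 2 - \left(10 - J\right) = 2 + \left(-10 + J\right) = -8 + J$)
$U = 159201$ ($U = 399^{2} = 159201$)
$U - 203 k{\left(c{\left(5,-1 \right)},\left(10 + 6\right) + 7 \right)} = 159201 - 203 \left(-8 + \left(\left(10 + 6\right) + 7\right)\right) = 159201 - 203 \left(-8 + \left(16 + 7\right)\right) = 159201 - 203 \left(-8 + 23\right) = 159201 - 203 \cdot 15 = 159201 - 3045 = 156156$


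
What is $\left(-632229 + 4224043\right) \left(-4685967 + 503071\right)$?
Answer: $-15024184413344$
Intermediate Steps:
$\left(-632229 + 4224043\right) \left(-4685967 + 503071\right) = 3591814 \left(-4182896\right) = -15024184413344$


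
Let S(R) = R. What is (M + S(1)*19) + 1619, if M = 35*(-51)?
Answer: -147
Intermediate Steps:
M = -1785
(M + S(1)*19) + 1619 = (-1785 + 1*19) + 1619 = (-1785 + 19) + 1619 = -1766 + 1619 = -147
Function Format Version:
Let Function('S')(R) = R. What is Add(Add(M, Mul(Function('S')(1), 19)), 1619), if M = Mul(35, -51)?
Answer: -147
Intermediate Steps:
M = -1785
Add(Add(M, Mul(Function('S')(1), 19)), 1619) = Add(Add(-1785, Mul(1, 19)), 1619) = Add(Add(-1785, 19), 1619) = Add(-1766, 1619) = -147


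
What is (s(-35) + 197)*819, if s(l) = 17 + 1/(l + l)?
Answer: 1752543/10 ≈ 1.7525e+5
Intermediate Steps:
s(l) = 17 + 1/(2*l)
(s(-35) + 197)*819 = ((17 + (½)/(-35)) + 197)*819 = ((17 + (½)*(-1/35)) + 197)*819 = ((17 - 1/70) + 197)*819 = (1189/70 + 197)*819 = (14979/70)*819 = 1752543/10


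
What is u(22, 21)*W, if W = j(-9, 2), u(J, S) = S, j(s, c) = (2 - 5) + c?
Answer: -21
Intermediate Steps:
j(s, c) = -3 + c
W = -1 (W = -3 + 2 = -1)
u(22, 21)*W = 21*(-1) = -21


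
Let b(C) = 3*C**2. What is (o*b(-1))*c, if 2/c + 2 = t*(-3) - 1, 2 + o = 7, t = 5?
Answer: -5/3 ≈ -1.6667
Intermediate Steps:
o = 5 (o = -2 + 7 = 5)
c = -1/9 (c = 2/(-2 + (5*(-3) - 1)) = 2/(-2 + (-15 - 1)) = 2/(-2 - 16) = 2/(-18) = 2*(-1/18) = -1/9 ≈ -0.11111)
(o*b(-1))*c = (5*(3*(-1)**2))*(-1/9) = (5*(3*1))*(-1/9) = (5*3)*(-1/9) = 15*(-1/9) = -5/3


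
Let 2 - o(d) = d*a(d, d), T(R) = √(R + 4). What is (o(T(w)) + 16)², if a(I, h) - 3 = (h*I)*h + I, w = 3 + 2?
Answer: 6561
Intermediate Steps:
w = 5
T(R) = √(4 + R)
a(I, h) = 3 + I + I*h² (a(I, h) = 3 + ((h*I)*h + I) = 3 + ((I*h)*h + I) = 3 + (I*h² + I) = 3 + (I + I*h²) = 3 + I + I*h²)
o(d) = 2 - d*(3 + d + d³) (o(d) = 2 - d*(3 + d + d*d²) = 2 - d*(3 + d + d³))
(o(T(w)) + 16)² = ((2 - √(4 + 5)*(3 + √(4 + 5) + (√(4 + 5))³)) + 16)² = ((2 - √9*(3 + √9 + (√9)³)) + 16)² = ((2 - 1*3*(3 + 3 + 3³)) + 16)² = ((2 - 1*3*(3 + 3 + 27)) + 16)² = ((2 - 1*3*33) + 16)² = ((2 - 99) + 16)² = (-97 + 16)² = (-81)² = 6561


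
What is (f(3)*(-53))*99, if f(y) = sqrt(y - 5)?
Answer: -5247*I*sqrt(2) ≈ -7420.4*I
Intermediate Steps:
f(y) = sqrt(-5 + y)
(f(3)*(-53))*99 = (sqrt(-5 + 3)*(-53))*99 = (sqrt(-2)*(-53))*99 = ((I*sqrt(2))*(-53))*99 = -53*I*sqrt(2)*99 = -5247*I*sqrt(2)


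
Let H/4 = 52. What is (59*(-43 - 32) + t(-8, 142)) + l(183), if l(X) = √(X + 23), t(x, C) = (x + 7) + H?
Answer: -4218 + √206 ≈ -4203.6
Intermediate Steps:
H = 208 (H = 4*52 = 208)
t(x, C) = 215 + x (t(x, C) = (x + 7) + 208 = (7 + x) + 208 = 215 + x)
l(X) = √(23 + X)
(59*(-43 - 32) + t(-8, 142)) + l(183) = (59*(-43 - 32) + (215 - 8)) + √(23 + 183) = (59*(-75) + 207) + √206 = (-4425 + 207) + √206 = -4218 + √206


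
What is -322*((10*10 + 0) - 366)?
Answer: 85652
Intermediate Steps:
-322*((10*10 + 0) - 366) = -322*((100 + 0) - 366) = -322*(100 - 366) = -322*(-266) = 85652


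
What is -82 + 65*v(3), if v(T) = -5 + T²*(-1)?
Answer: -992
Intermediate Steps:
v(T) = -5 - T²
-82 + 65*v(3) = -82 + 65*(-5 - 1*3²) = -82 + 65*(-5 - 1*9) = -82 + 65*(-5 - 9) = -82 + 65*(-14) = -82 - 910 = -992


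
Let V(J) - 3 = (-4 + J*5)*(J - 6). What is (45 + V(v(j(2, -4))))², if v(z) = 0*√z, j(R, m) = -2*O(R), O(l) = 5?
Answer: 5184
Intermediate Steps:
j(R, m) = -10 (j(R, m) = -2*5 = -10)
v(z) = 0
V(J) = 3 + (-6 + J)*(-4 + 5*J) (V(J) = 3 + (-4 + J*5)*(J - 6) = 3 + (-4 + 5*J)*(-6 + J) = 3 + (-6 + J)*(-4 + 5*J))
(45 + V(v(j(2, -4))))² = (45 + (27 - 34*0 + 5*0²))² = (45 + (27 + 0 + 5*0))² = (45 + (27 + 0 + 0))² = (45 + 27)² = 72² = 5184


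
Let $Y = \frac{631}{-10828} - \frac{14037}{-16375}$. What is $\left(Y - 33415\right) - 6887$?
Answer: $- \frac{7145745506989}{177308500} \approx -40301.0$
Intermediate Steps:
$Y = \frac{141660011}{177308500}$ ($Y = 631 \left(- \frac{1}{10828}\right) - - \frac{14037}{16375} = - \frac{631}{10828} + \frac{14037}{16375} = \frac{141660011}{177308500} \approx 0.79895$)
$\left(Y - 33415\right) - 6887 = \left(\frac{141660011}{177308500} - 33415\right) - 6887 = - \frac{5924621867489}{177308500} - 6887 = - \frac{7145745506989}{177308500}$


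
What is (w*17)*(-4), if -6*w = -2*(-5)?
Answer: 340/3 ≈ 113.33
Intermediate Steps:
w = -5/3 (w = -(-1)*(-5)/3 = -1/6*10 = -5/3 ≈ -1.6667)
(w*17)*(-4) = -5/3*17*(-4) = -85/3*(-4) = 340/3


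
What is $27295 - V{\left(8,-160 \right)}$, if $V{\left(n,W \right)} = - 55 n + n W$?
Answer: $29015$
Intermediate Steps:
$V{\left(n,W \right)} = - 55 n + W n$
$27295 - V{\left(8,-160 \right)} = 27295 - 8 \left(-55 - 160\right) = 27295 - 8 \left(-215\right) = 27295 - -1720 = 27295 + 1720 = 29015$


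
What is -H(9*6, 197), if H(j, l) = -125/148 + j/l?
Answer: 16633/29156 ≈ 0.57048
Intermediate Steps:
H(j, l) = -125/148 + j/l (H(j, l) = -125*1/148 + j/l = -125/148 + j/l)
-H(9*6, 197) = -(-125/148 + (9*6)/197) = -(-125/148 + 54*(1/197)) = -(-125/148 + 54/197) = -1*(-16633/29156) = 16633/29156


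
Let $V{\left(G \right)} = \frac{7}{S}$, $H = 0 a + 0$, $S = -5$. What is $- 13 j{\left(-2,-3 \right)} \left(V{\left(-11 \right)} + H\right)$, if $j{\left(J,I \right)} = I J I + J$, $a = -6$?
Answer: $-364$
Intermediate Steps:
$j{\left(J,I \right)} = J + J I^{2}$ ($j{\left(J,I \right)} = J I^{2} + J = J + J I^{2}$)
$H = 0$ ($H = 0 \left(-6\right) + 0 = 0 + 0 = 0$)
$V{\left(G \right)} = - \frac{7}{5}$ ($V{\left(G \right)} = \frac{7}{-5} = 7 \left(- \frac{1}{5}\right) = - \frac{7}{5}$)
$- 13 j{\left(-2,-3 \right)} \left(V{\left(-11 \right)} + H\right) = - 13 \left(- 2 \left(1 + \left(-3\right)^{2}\right)\right) \left(- \frac{7}{5} + 0\right) = - 13 \left(- 2 \left(1 + 9\right)\right) \left(- \frac{7}{5}\right) = - 13 \left(\left(-2\right) 10\right) \left(- \frac{7}{5}\right) = \left(-13\right) \left(-20\right) \left(- \frac{7}{5}\right) = 260 \left(- \frac{7}{5}\right) = -364$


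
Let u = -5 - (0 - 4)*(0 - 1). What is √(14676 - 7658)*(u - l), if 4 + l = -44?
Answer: 429*√58 ≈ 3267.2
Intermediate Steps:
l = -48 (l = -4 - 44 = -48)
u = -9 (u = -5 - (-4)*(-1) = -5 - 1*4 = -5 - 4 = -9)
√(14676 - 7658)*(u - l) = √(14676 - 7658)*(-9 - 1*(-48)) = √7018*(-9 + 48) = (11*√58)*39 = 429*√58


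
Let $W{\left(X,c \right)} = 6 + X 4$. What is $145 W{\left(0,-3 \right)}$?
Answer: $870$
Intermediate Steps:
$W{\left(X,c \right)} = 6 + 4 X$
$145 W{\left(0,-3 \right)} = 145 \left(6 + 4 \cdot 0\right) = 145 \left(6 + 0\right) = 145 \cdot 6 = 870$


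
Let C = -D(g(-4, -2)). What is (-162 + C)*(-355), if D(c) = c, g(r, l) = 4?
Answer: 58930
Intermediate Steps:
C = -4 (C = -1*4 = -4)
(-162 + C)*(-355) = (-162 - 4)*(-355) = -166*(-355) = 58930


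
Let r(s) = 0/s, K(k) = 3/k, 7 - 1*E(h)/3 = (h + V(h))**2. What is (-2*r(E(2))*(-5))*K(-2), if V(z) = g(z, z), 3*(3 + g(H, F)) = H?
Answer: 0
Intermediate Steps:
g(H, F) = -3 + H/3
V(z) = -3 + z/3
E(h) = 21 - 3*(-3 + 4*h/3)**2 (E(h) = 21 - 3*(h + (-3 + h/3))**2 = 21 - 3*(-3 + 4*h/3)**2)
r(s) = 0
(-2*r(E(2))*(-5))*K(-2) = (-2*0*(-5))*(3/(-2)) = (0*(-5))*(3*(-1/2)) = 0*(-3/2) = 0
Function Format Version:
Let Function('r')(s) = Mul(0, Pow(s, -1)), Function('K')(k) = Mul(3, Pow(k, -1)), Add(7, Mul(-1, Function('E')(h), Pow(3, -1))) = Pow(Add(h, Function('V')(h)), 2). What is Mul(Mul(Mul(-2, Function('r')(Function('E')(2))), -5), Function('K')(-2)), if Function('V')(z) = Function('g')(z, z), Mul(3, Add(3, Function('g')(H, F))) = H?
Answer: 0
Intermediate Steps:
Function('g')(H, F) = Add(-3, Mul(Rational(1, 3), H))
Function('V')(z) = Add(-3, Mul(Rational(1, 3), z))
Function('E')(h) = Add(21, Mul(-3, Pow(Add(-3, Mul(Rational(4, 3), h)), 2))) (Function('E')(h) = Add(21, Mul(-3, Pow(Add(h, Add(-3, Mul(Rational(1, 3), h))), 2))) = Add(21, Mul(-3, Pow(Add(-3, Mul(Rational(4, 3), h)), 2))))
Function('r')(s) = 0
Mul(Mul(Mul(-2, Function('r')(Function('E')(2))), -5), Function('K')(-2)) = Mul(Mul(Mul(-2, 0), -5), Mul(3, Pow(-2, -1))) = Mul(Mul(0, -5), Mul(3, Rational(-1, 2))) = Mul(0, Rational(-3, 2)) = 0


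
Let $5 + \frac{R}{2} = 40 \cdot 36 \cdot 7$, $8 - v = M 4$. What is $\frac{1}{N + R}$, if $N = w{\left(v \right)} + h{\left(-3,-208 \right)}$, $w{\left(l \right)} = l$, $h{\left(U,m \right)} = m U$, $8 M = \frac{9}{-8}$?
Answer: $\frac{16}{332521} \approx 4.8117 \cdot 10^{-5}$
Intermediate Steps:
$M = - \frac{9}{64}$ ($M = \frac{9 \frac{1}{-8}}{8} = \frac{9 \left(- \frac{1}{8}\right)}{8} = \frac{1}{8} \left(- \frac{9}{8}\right) = - \frac{9}{64} \approx -0.14063$)
$h{\left(U,m \right)} = U m$
$v = \frac{137}{16}$ ($v = 8 - \left(- \frac{9}{64}\right) 4 = 8 - - \frac{9}{16} = 8 + \frac{9}{16} = \frac{137}{16} \approx 8.5625$)
$R = 20150$ ($R = -10 + 2 \cdot 40 \cdot 36 \cdot 7 = -10 + 2 \cdot 1440 \cdot 7 = -10 + 2 \cdot 10080 = -10 + 20160 = 20150$)
$N = \frac{10121}{16}$ ($N = \frac{137}{16} - -624 = \frac{137}{16} + 624 = \frac{10121}{16} \approx 632.56$)
$\frac{1}{N + R} = \frac{1}{\frac{10121}{16} + 20150} = \frac{1}{\frac{332521}{16}} = \frac{16}{332521}$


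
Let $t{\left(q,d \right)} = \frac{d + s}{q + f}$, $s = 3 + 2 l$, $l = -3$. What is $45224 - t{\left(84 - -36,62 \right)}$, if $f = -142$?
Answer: $\frac{994987}{22} \approx 45227.0$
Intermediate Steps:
$s = -3$ ($s = 3 + 2 \left(-3\right) = 3 - 6 = -3$)
$t{\left(q,d \right)} = \frac{-3 + d}{-142 + q}$ ($t{\left(q,d \right)} = \frac{d - 3}{q - 142} = \frac{-3 + d}{-142 + q}$)
$45224 - t{\left(84 - -36,62 \right)} = 45224 - \frac{-3 + 62}{-142 + \left(84 - -36\right)} = 45224 - \frac{1}{-142 + \left(84 + 36\right)} 59 = 45224 - \frac{1}{-142 + 120} \cdot 59 = 45224 - \frac{1}{-22} \cdot 59 = 45224 - \left(- \frac{1}{22}\right) 59 = 45224 - - \frac{59}{22} = 45224 + \frac{59}{22} = \frac{994987}{22}$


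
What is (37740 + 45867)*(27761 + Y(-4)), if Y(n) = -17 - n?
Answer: 2319927036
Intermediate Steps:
(37740 + 45867)*(27761 + Y(-4)) = (37740 + 45867)*(27761 + (-17 - 1*(-4))) = 83607*(27761 + (-17 + 4)) = 83607*(27761 - 13) = 83607*27748 = 2319927036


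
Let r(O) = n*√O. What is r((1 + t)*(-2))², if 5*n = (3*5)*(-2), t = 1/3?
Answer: -96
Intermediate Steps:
t = ⅓ ≈ 0.33333
n = -6 (n = ((3*5)*(-2))/5 = (15*(-2))/5 = (⅕)*(-30) = -6)
r(O) = -6*√O
r((1 + t)*(-2))² = (-6*I*√2*√(1 + ⅓))² = (-6*2*I*√6/3)² = (-4*I*√6)² = -96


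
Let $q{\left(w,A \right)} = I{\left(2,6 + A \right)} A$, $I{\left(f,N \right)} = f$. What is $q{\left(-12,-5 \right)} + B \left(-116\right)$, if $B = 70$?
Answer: $-8130$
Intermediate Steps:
$q{\left(w,A \right)} = 2 A$
$q{\left(-12,-5 \right)} + B \left(-116\right) = 2 \left(-5\right) + 70 \left(-116\right) = -10 - 8120 = -8130$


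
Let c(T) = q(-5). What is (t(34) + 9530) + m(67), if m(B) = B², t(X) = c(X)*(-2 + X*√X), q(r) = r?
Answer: 14029 - 170*√34 ≈ 13038.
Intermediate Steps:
c(T) = -5
t(X) = 10 - 5*X^(3/2) (t(X) = -5*(-2 + X*√X) = -5*(-2 + X^(3/2)) = 10 - 5*X^(3/2))
(t(34) + 9530) + m(67) = ((10 - 170*√34) + 9530) + 67² = ((10 - 170*√34) + 9530) + 4489 = (9540 - 170*√34) + 4489 = 14029 - 170*√34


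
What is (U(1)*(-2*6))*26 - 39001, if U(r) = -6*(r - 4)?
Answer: -44617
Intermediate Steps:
U(r) = 24 - 6*r (U(r) = -6*(-4 + r) = 24 - 6*r)
(U(1)*(-2*6))*26 - 39001 = ((24 - 6*1)*(-2*6))*26 - 39001 = ((24 - 6)*(-12))*26 - 39001 = (18*(-12))*26 - 39001 = -216*26 - 39001 = -5616 - 39001 = -44617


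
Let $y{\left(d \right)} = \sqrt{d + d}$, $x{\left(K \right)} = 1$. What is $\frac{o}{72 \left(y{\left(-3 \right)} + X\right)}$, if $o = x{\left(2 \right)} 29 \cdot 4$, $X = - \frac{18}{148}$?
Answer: $- \frac{1073}{32937} - \frac{79402 i \sqrt{6}}{296433} \approx -0.032577 - 0.65612 i$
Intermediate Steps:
$y{\left(d \right)} = \sqrt{2} \sqrt{d}$ ($y{\left(d \right)} = \sqrt{2 d} = \sqrt{2} \sqrt{d}$)
$X = - \frac{9}{74}$ ($X = \left(-18\right) \frac{1}{148} = - \frac{9}{74} \approx -0.12162$)
$o = 116$ ($o = 1 \cdot 29 \cdot 4 = 29 \cdot 4 = 116$)
$\frac{o}{72 \left(y{\left(-3 \right)} + X\right)} = \frac{116}{72 \left(\sqrt{2} \sqrt{-3} - \frac{9}{74}\right)} = \frac{116}{72 \left(\sqrt{2} i \sqrt{3} - \frac{9}{74}\right)} = \frac{116}{72 \left(i \sqrt{6} - \frac{9}{74}\right)} = \frac{116}{72 \left(- \frac{9}{74} + i \sqrt{6}\right)} = \frac{116}{- \frac{324}{37} + 72 i \sqrt{6}}$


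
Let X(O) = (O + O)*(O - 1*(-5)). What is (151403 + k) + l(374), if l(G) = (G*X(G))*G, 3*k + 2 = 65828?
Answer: 39653900337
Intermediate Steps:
k = 21942 (k = -2/3 + (1/3)*65828 = -2/3 + 65828/3 = 21942)
X(O) = 2*O*(5 + O) (X(O) = (2*O)*(O + 5) = (2*O)*(5 + O) = 2*O*(5 + O))
l(G) = 2*G**3*(5 + G) (l(G) = (G*(2*G*(5 + G)))*G = (2*G**2*(5 + G))*G = 2*G**3*(5 + G))
(151403 + k) + l(374) = (151403 + 21942) + 2*374**3*(5 + 374) = 173345 + 2*52313624*379 = 173345 + 39653726992 = 39653900337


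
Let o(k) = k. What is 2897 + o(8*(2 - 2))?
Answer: 2897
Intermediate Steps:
2897 + o(8*(2 - 2)) = 2897 + 8*(2 - 2) = 2897 + 8*0 = 2897 + 0 = 2897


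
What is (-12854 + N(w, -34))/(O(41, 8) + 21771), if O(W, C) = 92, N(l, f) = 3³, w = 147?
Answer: -12827/21863 ≈ -0.58670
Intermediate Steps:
N(l, f) = 27
(-12854 + N(w, -34))/(O(41, 8) + 21771) = (-12854 + 27)/(92 + 21771) = -12827/21863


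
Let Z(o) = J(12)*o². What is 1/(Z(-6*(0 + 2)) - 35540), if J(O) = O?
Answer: -1/33812 ≈ -2.9575e-5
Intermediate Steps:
Z(o) = 12*o²
1/(Z(-6*(0 + 2)) - 35540) = 1/(12*(-6*(0 + 2))² - 35540) = 1/(12*(-6*2)² - 35540) = 1/(12*(-12)² - 35540) = 1/(12*144 - 35540) = 1/(1728 - 35540) = 1/(-33812) = -1/33812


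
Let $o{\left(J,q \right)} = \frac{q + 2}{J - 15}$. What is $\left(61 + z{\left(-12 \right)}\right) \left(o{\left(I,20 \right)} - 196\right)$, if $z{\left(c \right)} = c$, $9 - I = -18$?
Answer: $- \frac{57085}{6} \approx -9514.2$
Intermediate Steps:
$I = 27$ ($I = 9 - -18 = 9 + 18 = 27$)
$o{\left(J,q \right)} = \frac{2 + q}{-15 + J}$
$\left(61 + z{\left(-12 \right)}\right) \left(o{\left(I,20 \right)} - 196\right) = \left(61 - 12\right) \left(\frac{2 + 20}{-15 + 27} - 196\right) = 49 \left(\frac{1}{12} \cdot 22 - 196\right) = 49 \left(\frac{11}{6} - 196\right) = 49 \left(- \frac{1165}{6}\right) = - \frac{57085}{6}$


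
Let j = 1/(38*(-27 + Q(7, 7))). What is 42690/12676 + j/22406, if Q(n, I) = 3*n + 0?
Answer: 54521188811/16189051992 ≈ 3.3678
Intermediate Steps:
Q(n, I) = 3*n
j = -1/228 (j = 1/(38*(-27 + 3*7)) = 1/(38*(-27 + 21)) = 1/(38*(-6)) = 1/(-228) = -1/228 ≈ -0.0043860)
42690/12676 + j/22406 = 42690/12676 - 1/228/22406 = 42690*(1/12676) - 1/228*1/22406 = 21345/6338 - 1/5108568 = 54521188811/16189051992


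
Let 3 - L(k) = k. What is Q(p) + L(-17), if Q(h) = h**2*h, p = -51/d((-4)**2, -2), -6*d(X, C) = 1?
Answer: 28652636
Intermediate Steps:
L(k) = 3 - k
d(X, C) = -1/6 (d(X, C) = -1/6*1 = -1/6)
p = 306 (p = -51/(-1/6) = -51*(-6) = 306)
Q(h) = h**3
Q(p) + L(-17) = 306**3 + (3 - 1*(-17)) = 28652616 + (3 + 17) = 28652616 + 20 = 28652636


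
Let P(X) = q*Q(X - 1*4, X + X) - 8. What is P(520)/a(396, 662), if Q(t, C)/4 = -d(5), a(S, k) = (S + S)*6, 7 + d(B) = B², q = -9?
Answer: 40/297 ≈ 0.13468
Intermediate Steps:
d(B) = -7 + B²
a(S, k) = 12*S (a(S, k) = (2*S)*6 = 12*S)
Q(t, C) = -72 (Q(t, C) = 4*(-(-7 + 5²)) = 4*(-(-7 + 25)) = 4*(-1*18) = 4*(-18) = -72)
P(X) = 640 (P(X) = -9*(-72) - 8 = 648 - 8 = 640)
P(520)/a(396, 662) = 640/((12*396)) = 640/4752 = 640*(1/4752) = 40/297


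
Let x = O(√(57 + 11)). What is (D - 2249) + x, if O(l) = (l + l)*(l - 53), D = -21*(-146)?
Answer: 953 - 212*√17 ≈ 78.902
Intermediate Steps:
D = 3066
O(l) = 2*l*(-53 + l) (O(l) = (2*l)*(-53 + l) = 2*l*(-53 + l))
x = 4*√17*(-53 + 2*√17) (x = 2*√(57 + 11)*(-53 + √(57 + 11)) = 2*√68*(-53 + √68) = 2*(2*√17)*(-53 + 2*√17) = 4*√17*(-53 + 2*√17) ≈ -738.10)
(D - 2249) + x = (3066 - 2249) + (136 - 212*√17) = 817 + (136 - 212*√17) = 953 - 212*√17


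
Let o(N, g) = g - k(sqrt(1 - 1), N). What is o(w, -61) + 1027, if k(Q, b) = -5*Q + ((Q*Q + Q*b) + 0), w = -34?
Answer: 966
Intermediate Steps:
k(Q, b) = Q**2 - 5*Q + Q*b (k(Q, b) = -5*Q + ((Q**2 + Q*b) + 0) = -5*Q + (Q**2 + Q*b) = Q**2 - 5*Q + Q*b)
o(N, g) = g (o(N, g) = g - sqrt(1 - 1)*(-5 + sqrt(1 - 1) + N) = g - sqrt(0)*(-5 + sqrt(0) + N) = g - 0*(-5 + 0 + N) = g - 0*(-5 + N) = g - 1*0 = g + 0 = g)
o(w, -61) + 1027 = -61 + 1027 = 966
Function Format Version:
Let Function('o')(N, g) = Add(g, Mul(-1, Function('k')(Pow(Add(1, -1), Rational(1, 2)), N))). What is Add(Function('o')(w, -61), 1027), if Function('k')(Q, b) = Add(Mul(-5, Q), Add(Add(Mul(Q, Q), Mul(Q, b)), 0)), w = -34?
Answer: 966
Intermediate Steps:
Function('k')(Q, b) = Add(Pow(Q, 2), Mul(-5, Q), Mul(Q, b)) (Function('k')(Q, b) = Add(Mul(-5, Q), Add(Add(Pow(Q, 2), Mul(Q, b)), 0)) = Add(Mul(-5, Q), Add(Pow(Q, 2), Mul(Q, b))) = Add(Pow(Q, 2), Mul(-5, Q), Mul(Q, b)))
Function('o')(N, g) = g (Function('o')(N, g) = Add(g, Mul(-1, Mul(Pow(Add(1, -1), Rational(1, 2)), Add(-5, Pow(Add(1, -1), Rational(1, 2)), N)))) = Add(g, Mul(-1, Mul(Pow(0, Rational(1, 2)), Add(-5, Pow(0, Rational(1, 2)), N)))) = Add(g, Mul(-1, Mul(0, Add(-5, 0, N)))) = Add(g, Mul(-1, Mul(0, Add(-5, N)))) = Add(g, Mul(-1, 0)) = Add(g, 0) = g)
Add(Function('o')(w, -61), 1027) = Add(-61, 1027) = 966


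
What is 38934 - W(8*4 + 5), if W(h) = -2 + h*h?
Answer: 37567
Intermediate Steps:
W(h) = -2 + h²
38934 - W(8*4 + 5) = 38934 - (-2 + (8*4 + 5)²) = 38934 - (-2 + (32 + 5)²) = 38934 - (-2 + 37²) = 38934 - (-2 + 1369) = 38934 - 1*1367 = 38934 - 1367 = 37567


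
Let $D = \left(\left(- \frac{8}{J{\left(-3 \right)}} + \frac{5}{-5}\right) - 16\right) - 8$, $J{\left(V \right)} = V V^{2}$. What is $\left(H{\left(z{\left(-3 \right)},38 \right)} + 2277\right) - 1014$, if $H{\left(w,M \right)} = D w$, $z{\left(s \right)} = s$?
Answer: $\frac{12034}{9} \approx 1337.1$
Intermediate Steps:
$J{\left(V \right)} = V^{3}$
$D = - \frac{667}{27}$ ($D = \left(\left(- \frac{8}{\left(-3\right)^{3}} + \frac{5}{-5}\right) - 16\right) - 8 = \left(\left(- \frac{8}{-27} + 5 \left(- \frac{1}{5}\right)\right) - 16\right) - 8 = \left(\left(\left(-8\right) \left(- \frac{1}{27}\right) - 1\right) - 16\right) - 8 = \left(\left(\frac{8}{27} - 1\right) - 16\right) - 8 = \left(- \frac{19}{27} - 16\right) - 8 = - \frac{451}{27} - 8 = - \frac{667}{27} \approx -24.704$)
$H{\left(w,M \right)} = - \frac{667 w}{27}$
$\left(H{\left(z{\left(-3 \right)},38 \right)} + 2277\right) - 1014 = \left(\left(- \frac{667}{27}\right) \left(-3\right) + 2277\right) - 1014 = \left(\frac{667}{9} + 2277\right) - 1014 = \frac{21160}{9} - 1014 = \frac{12034}{9}$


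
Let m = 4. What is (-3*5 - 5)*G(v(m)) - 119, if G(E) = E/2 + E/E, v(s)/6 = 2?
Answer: -259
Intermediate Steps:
v(s) = 12 (v(s) = 6*2 = 12)
G(E) = 1 + E/2 (G(E) = E*(1/2) + 1 = E/2 + 1 = 1 + E/2)
(-3*5 - 5)*G(v(m)) - 119 = (-3*5 - 5)*(1 + (1/2)*12) - 119 = (-15 - 5)*(1 + 6) - 119 = -20*7 - 119 = -140 - 119 = -259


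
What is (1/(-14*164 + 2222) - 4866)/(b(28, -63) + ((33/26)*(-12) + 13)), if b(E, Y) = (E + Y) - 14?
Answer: 4681105/49284 ≈ 94.982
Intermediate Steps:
b(E, Y) = -14 + E + Y
(1/(-14*164 + 2222) - 4866)/(b(28, -63) + ((33/26)*(-12) + 13)) = (1/(-14*164 + 2222) - 4866)/((-14 + 28 - 63) + ((33/26)*(-12) + 13)) = (1/(-2296 + 2222) - 4866)/(-49 + ((33*(1/26))*(-12) + 13)) = (1/(-74) - 4866)/(-49 + ((33/26)*(-12) + 13)) = (-1/74 - 4866)/(-49 + (-198/13 + 13)) = -360085/(74*(-49 - 29/13)) = -360085/(74*(-666/13)) = -360085/74*(-13/666) = 4681105/49284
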